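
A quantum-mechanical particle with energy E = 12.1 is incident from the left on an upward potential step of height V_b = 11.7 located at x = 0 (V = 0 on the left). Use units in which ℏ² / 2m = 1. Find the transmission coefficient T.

T = 0.521

The wavenumbers are k₁ = √(2mE)/ℏ = 3.479 on the left and k₂ = √(2m(E − V_b))/ℏ = 0.6325 on the right.
Continuity of ψ and ψ′ at the step yields the reflection amplitude r = (k₁ − k₂)/(k₁ + k₂) = 0.6923; thus R = |r|² = 0.4793, T = 0.5207.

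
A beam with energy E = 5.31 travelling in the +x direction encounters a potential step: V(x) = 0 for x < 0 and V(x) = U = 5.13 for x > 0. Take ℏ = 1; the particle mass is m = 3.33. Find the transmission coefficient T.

T = 0.525

On each side the TISE gives plane waves with k = √(2m(E − V))/ℏ: k₁ = √(2·3.33·5.31) = 5.947, k₂ = √(2·3.33·0.18) = 1.095.
Continuity of ψ and ψ′ at the step yields the reflection amplitude r = (k₁ − k₂)/(k₁ + k₂) = 0.6890; thus R = |r|² = 0.4748, T = 0.5252.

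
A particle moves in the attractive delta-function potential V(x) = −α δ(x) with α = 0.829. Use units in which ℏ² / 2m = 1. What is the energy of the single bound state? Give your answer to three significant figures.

E = -0.172

For x ≠ 0 the bound state is ψ ∝ e^{−κ|x|}; integrating the TISE across the delta gives the cusp condition 2κ = 2mα/ℏ², so κ = 0.4145.
Then E = −ℏ²κ²/(2m) = −mα²/(2ℏ²) = -0.1718.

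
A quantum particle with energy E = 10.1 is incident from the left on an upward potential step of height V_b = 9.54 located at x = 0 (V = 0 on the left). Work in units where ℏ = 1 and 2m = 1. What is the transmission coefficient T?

The wavenumbers are k₁ = √(2mE)/ℏ = 3.178 on the left and k₂ = √(2m(E − V_b))/ℏ = 0.7483 on the right.
Continuity of ψ and ψ′ at the step yields the reflection amplitude r = (k₁ − k₂)/(k₁ + k₂) = 0.6188; thus R = |r|² = 0.3829, T = 0.6171.

T = 0.617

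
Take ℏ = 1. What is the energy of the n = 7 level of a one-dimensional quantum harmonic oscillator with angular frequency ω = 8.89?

E = 66.7

Using E_n = (n + ½)ℏω: E_7 = 7.5 × 8.89 = 66.68.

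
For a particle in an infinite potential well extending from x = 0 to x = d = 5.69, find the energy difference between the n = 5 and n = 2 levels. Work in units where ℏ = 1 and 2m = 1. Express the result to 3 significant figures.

ΔE = 6.40

E_n = n²π²ℏ²/(2md²), so ΔE = (5² − 2²) π²ℏ²/(2md²).
ΔE = 21 × π² / (2 × 0.5 × 5.69²) = 6.402.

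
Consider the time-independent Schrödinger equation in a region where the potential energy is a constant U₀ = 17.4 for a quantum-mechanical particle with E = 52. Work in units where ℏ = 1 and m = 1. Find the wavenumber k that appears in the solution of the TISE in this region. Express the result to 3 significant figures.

k = 8.32

With E > U₀ the solution is oscillatory, ψ ∝ e^{±ikx} with k = √(2m(E − U₀))/ℏ.
k = √(2 × 1 × 34.6) = 8.319.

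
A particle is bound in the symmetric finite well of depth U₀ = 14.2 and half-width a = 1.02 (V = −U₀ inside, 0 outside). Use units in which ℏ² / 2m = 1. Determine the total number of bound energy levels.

N = 3

The dimensionless depth is z₀ = a√(2mU₀)/ℏ = 1.02 × √(14.20) = 3.844.
The even/odd transcendental equations gain one root per π/2 in z₀, giving N = 1 + ⌊2z₀/π⌋ = 1 + ⌊2.447⌋ = 3.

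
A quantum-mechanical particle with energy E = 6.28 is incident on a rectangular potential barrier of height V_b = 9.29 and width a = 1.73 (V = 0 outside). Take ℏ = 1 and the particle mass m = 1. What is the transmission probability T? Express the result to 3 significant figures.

Since E < V_b the interior solution is evanescent with decay constant κ = √(2m(V_b − E))/ℏ = 2.454.
κa = 4.245, sinh(κa) = 34.86.
The exact tunnelling result is T⁻¹ = 1 + V_b² sinh²(κa) / [4E(V_b − E)] = 1388, so T = 0.000720.

T = 0.000720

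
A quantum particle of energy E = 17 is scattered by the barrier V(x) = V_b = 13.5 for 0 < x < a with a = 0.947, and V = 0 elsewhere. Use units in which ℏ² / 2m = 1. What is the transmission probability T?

T = 0.576

E > V_b: inside the barrier k₂ = √(2m(E − V_b))/ℏ = 1.871, k₂a = 1.772.
Matching at both interfaces gives T⁻¹ = 1 + V_b² sin²(k₂a) / [4E(E − V_b)] = 1.735, hence T = 0.576.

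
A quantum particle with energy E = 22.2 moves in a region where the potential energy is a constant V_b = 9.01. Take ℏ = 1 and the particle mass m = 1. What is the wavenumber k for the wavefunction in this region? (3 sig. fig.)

With E > V_b the solution is oscillatory, ψ ∝ e^{±ikx} with k = √(2m(E − V_b))/ℏ.
k = √(2 × 1 × 13.19) = 5.136.

k = 5.14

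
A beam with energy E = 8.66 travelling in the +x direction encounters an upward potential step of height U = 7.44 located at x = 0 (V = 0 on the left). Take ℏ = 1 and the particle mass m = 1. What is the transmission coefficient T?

The wavenumbers are k₁ = √(2mE)/ℏ = 4.162 on the left and k₂ = √(2m(E − U))/ℏ = 1.562 on the right.
Continuity of ψ and ψ′ at the step yields the reflection amplitude r = (k₁ − k₂)/(k₁ + k₂) = 0.4542; thus R = |r|² = 0.2063, T = 0.7937.

T = 0.794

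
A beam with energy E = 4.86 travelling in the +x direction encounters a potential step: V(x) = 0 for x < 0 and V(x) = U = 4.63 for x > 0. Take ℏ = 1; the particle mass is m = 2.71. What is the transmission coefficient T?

T = 0.587

The wavenumbers are k₁ = √(2mE)/ℏ = 5.132 on the left and k₂ = √(2m(E − U))/ℏ = 1.117 on the right.
Continuity of ψ and ψ′ at the step yields the reflection amplitude r = (k₁ − k₂)/(k₁ + k₂) = 0.6427; thus R = |r|² = 0.4130, T = 0.5870.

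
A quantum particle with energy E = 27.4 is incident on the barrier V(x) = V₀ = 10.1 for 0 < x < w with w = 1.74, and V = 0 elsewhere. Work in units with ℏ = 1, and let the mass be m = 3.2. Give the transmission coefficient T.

T = 0.986

E > V₀: inside the barrier k₂ = √(2m(E − V₀))/ℏ = 10.52, k₂w = 18.31.
Matching at both interfaces gives T⁻¹ = 1 + V₀² sin²(k₂w) / [4E(E − V₀)] = 1.014, hence T = 0.986.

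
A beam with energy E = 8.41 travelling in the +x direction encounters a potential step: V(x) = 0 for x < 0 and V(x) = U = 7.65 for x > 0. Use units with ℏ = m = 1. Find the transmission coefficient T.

T = 0.711

On each side the TISE gives plane waves with k = √(2m(E − V))/ℏ: k₁ = √(2·1·8.41) = 4.101, k₂ = √(2·1·0.76) = 1.233.
Continuity of ψ and ψ′ at the step yields the reflection amplitude r = (k₁ − k₂)/(k₁ + k₂) = 0.5377; thus R = |r|² = 0.2892, T = 0.7108.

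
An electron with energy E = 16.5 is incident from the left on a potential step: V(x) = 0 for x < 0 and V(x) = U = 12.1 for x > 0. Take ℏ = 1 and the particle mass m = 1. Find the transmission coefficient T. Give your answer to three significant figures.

T = 0.898

The wavenumbers are k₁ = √(2mE)/ℏ = 5.745 on the left and k₂ = √(2m(E − U))/ℏ = 2.966 on the right.
Continuity of ψ and ψ′ at the step yields the reflection amplitude r = (k₁ − k₂)/(k₁ + k₂) = 0.3189; thus R = |r|² = 0.1017, T = 0.8983.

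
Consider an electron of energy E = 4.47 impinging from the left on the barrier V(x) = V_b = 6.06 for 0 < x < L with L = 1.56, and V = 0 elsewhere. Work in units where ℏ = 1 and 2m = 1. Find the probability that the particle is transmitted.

E < V_b: inside the barrier ψ ∝ e^{±κx} with κ = √(2m(V_b − E))/ℏ = 1.261.
κL = 1.967, sinh(κL) = 3.505.
The exact tunnelling result is T⁻¹ = 1 + V_b² sinh²(κL) / [4E(V_b − E)] = 16.87, so T = 0.0593.

T = 0.0593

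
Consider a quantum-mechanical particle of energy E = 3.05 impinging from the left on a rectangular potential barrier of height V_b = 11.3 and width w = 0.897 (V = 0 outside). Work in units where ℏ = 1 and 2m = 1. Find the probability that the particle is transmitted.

T = 0.0181

E < V_b: inside the barrier ψ ∝ e^{±κx} with κ = √(2m(V_b − E))/ℏ = 2.872.
κw = 2.576, sinh(κw) = 6.537.
Matching ψ, ψ′ at both faces gives T = [1 + V_b² sinh²(κw) / (4E(V_b − E))]⁻¹ = 1/55.21 = 0.0181.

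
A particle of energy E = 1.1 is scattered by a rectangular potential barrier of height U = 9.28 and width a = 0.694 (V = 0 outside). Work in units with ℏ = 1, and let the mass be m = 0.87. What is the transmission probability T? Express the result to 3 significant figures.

Since E < U the interior solution is evanescent with decay constant κ = √(2m(U − E))/ℏ = 3.773.
κa = 2.618, sinh(κa) = 6.819.
The exact tunnelling result is T⁻¹ = 1 + U² sinh²(κa) / [4E(U − E)] = 112.3, so T = 0.00891.

T = 0.00891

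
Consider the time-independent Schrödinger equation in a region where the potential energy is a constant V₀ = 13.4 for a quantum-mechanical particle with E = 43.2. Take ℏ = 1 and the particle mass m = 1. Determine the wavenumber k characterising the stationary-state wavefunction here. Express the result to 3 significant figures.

With E > V₀ the solution is oscillatory, ψ ∝ e^{±ikx} with k = √(2m(E − V₀))/ℏ.
k = √(2 × 1 × 29.8) = 7.720.

k = 7.72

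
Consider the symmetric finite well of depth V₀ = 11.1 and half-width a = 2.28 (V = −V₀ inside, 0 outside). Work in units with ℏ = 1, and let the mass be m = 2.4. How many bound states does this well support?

The dimensionless depth is z₀ = a√(2mV₀)/ℏ = 2.28 × √(53.28) = 16.64.
The even/odd transcendental equations gain one root per π/2 in z₀, giving N = 1 + ⌊2z₀/π⌋ = 1 + ⌊10.59⌋ = 11.

N = 11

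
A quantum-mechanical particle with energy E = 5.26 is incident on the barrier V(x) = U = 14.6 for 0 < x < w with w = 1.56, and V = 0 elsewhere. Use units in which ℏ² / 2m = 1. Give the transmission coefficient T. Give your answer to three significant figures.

T = 0.000266

Since E < U the interior solution is evanescent with decay constant κ = √(2m(U − E))/ℏ = 3.056.
κw = 4.768, sinh(κw) = 58.81.
Matching ψ, ψ′ at both faces gives T = [1 + U² sinh²(κw) / (4E(U − E))]⁻¹ = 1/3753 = 0.000266.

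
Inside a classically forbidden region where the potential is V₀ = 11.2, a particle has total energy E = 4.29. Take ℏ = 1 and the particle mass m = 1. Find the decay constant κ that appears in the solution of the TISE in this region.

κ = 3.72

Since E < V₀ the TISE in this region is ψ'' = κ²ψ with κ = √(2m(V₀ − E))/ℏ.
κ = √(2 × 1 × 6.91) = 3.718.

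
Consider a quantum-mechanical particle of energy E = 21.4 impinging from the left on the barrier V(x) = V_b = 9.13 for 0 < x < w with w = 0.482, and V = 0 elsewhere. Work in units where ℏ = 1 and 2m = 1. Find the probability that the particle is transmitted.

T = 0.927

E > V_b: inside the barrier k₂ = √(2m(E − V_b))/ℏ = 3.503, k₂w = 1.688.
Matching at both interfaces gives T⁻¹ = 1 + V_b² sin²(k₂w) / [4E(E − V_b)] = 1.078, hence T = 0.927.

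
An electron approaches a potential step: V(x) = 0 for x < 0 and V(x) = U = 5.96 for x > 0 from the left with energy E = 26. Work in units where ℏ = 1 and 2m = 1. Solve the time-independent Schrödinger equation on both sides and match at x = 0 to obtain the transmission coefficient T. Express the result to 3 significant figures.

The wavenumbers are k₁ = √(2mE)/ℏ = 5.099 on the left and k₂ = √(2m(E − U))/ℏ = 4.477 on the right.
Continuity of ψ and ψ′ at the step yields the reflection amplitude r = (k₁ − k₂)/(k₁ + k₂) = 0.06500; thus R = |r|² = 0.004225, T = 0.9958.

T = 0.996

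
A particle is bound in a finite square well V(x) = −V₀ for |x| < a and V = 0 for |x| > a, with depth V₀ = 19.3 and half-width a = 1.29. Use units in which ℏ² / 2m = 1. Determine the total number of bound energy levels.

The dimensionless depth is z₀ = a√(2mV₀)/ℏ = 1.29 × √(19.30) = 5.667.
The even/odd transcendental equations gain one root per π/2 in z₀, giving N = 1 + ⌊2z₀/π⌋ = 1 + ⌊3.608⌋ = 4.

N = 4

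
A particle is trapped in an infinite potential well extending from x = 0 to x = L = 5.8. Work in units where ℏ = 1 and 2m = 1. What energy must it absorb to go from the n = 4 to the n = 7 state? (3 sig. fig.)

E_n = n²π²ℏ²/(2mL²), so ΔE = (7² − 4²) π²ℏ²/(2mL²).
ΔE = 33 × π² / (2 × 0.5 × 5.8²) = 9.682.

ΔE = 9.68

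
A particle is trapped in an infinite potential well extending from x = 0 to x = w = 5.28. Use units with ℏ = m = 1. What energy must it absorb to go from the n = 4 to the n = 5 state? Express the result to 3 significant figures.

ΔE = 1.59

E_n = n²π²ℏ²/(2mw²), so ΔE = (5² − 4²) π²ℏ²/(2mw²).
ΔE = 9 × π² / (2 × 1 × 5.28²) = 1.593.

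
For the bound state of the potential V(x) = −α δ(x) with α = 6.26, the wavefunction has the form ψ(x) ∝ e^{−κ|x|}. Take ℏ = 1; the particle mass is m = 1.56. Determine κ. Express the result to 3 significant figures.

κ = 9.77

Integrating the TISE across x = 0 gives the cusp condition ψ'(0⁺) − ψ'(0⁻) = −(2mα/ℏ²)ψ(0).
With ψ ∝ e^{−κ|x|} this yields −2κ = −2mα/ℏ², so κ = mα/ℏ² = 9.766.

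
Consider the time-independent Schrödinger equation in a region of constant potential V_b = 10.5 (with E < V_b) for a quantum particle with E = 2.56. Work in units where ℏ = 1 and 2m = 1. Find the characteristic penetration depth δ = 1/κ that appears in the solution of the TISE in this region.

Since E < V_b the TISE in this region is ψ'' = κ²ψ with κ = √(2m(V_b − E))/ℏ.
κ = √(2 × 0.5 × 7.94) = 2.818. The penetration depth is δ = 1/κ = 0.355.

δ = 0.355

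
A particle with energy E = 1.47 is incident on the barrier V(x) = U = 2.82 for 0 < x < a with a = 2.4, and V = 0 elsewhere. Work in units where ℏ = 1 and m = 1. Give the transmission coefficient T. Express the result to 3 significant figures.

T = 0.00150

Since E < U the interior solution is evanescent with decay constant κ = √(2m(U − E))/ℏ = 1.643.
κa = 3.944, sinh(κa) = 25.79.
Matching ψ, ψ′ at both faces gives T = [1 + U² sinh²(κa) / (4E(U − E))]⁻¹ = 1/667.5 = 0.00150.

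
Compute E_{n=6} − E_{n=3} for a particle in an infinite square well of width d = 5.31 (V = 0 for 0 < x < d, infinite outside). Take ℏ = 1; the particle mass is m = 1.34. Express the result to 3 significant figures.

E_n = n²π²ℏ²/(2md²), so ΔE = (6² − 3²) π²ℏ²/(2md²).
ΔE = 27 × π² / (2 × 1.34 × 5.31²) = 3.526.

ΔE = 3.53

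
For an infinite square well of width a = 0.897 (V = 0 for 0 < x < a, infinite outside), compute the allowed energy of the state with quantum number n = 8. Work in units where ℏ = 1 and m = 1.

The infinite-well eigenfunctions ψ_n = √(2/a) sin(nπx/a) vanish at both walls, giving E_n = n²π²ℏ²/(2ma²).
E_8 = 8² × π² / (2 × 1 × 0.897²) = 392.5.

E = 393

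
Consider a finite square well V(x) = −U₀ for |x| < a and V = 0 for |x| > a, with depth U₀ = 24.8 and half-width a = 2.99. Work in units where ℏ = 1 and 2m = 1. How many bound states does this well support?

N = 10

Define the well-strength parameter z₀ = (a/ℏ)√(2mU₀) = 2.99 × √(2·0.5·24.8) = 14.89.
The even/odd transcendental equations gain one root per π/2 in z₀, giving N = 1 + ⌊2z₀/π⌋ = 1 + ⌊9.479⌋ = 10.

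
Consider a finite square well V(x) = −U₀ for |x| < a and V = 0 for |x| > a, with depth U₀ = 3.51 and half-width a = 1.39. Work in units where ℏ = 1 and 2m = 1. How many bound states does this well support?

Define the well-strength parameter z₀ = (a/ℏ)√(2mU₀) = 1.39 × √(2·0.5·3.51) = 2.604.
The even/odd transcendental equations gain one root per π/2 in z₀, giving N = 1 + ⌊2z₀/π⌋ = 1 + ⌊1.658⌋ = 2.

N = 2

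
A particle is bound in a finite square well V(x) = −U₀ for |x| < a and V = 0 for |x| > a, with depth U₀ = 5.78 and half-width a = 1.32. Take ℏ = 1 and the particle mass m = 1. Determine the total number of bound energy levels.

N = 3

Define the well-strength parameter z₀ = (a/ℏ)√(2mU₀) = 1.32 × √(2·1·5.78) = 4.488.
The even/odd transcendental equations gain one root per π/2 in z₀, giving N = 1 + ⌊2z₀/π⌋ = 1 + ⌊2.857⌋ = 3.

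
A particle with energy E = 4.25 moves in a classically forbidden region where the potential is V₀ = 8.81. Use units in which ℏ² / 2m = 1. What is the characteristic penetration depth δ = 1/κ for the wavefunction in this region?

Since E < V₀ the TISE in this region is ψ'' = κ²ψ with κ = √(2m(V₀ − E))/ℏ.
κ = √(2 × 0.5 × 4.56) = 2.135. The penetration depth is δ = 1/κ = 0.468.

δ = 0.468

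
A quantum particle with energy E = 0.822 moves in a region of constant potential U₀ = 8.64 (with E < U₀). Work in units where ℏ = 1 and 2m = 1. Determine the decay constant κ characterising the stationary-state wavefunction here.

κ = 2.80

Since E < U₀ the TISE in this region is ψ'' = κ²ψ with κ = √(2m(U₀ − E))/ℏ.
κ = √(2 × 0.5 × 7.818) = 2.796.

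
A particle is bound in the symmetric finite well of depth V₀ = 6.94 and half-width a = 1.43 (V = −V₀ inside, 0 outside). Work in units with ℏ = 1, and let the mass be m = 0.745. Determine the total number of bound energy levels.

N = 3

Define the well-strength parameter z₀ = (a/ℏ)√(2mV₀) = 1.43 × √(2·0.745·6.94) = 4.598.
The even/odd transcendental equations gain one root per π/2 in z₀, giving N = 1 + ⌊2z₀/π⌋ = 1 + ⌊2.927⌋ = 3.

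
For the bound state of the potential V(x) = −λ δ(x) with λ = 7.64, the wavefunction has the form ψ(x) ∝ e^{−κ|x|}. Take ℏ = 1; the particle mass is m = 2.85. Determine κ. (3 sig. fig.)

κ = 21.8

Integrate −(ℏ²/2m)ψ'' − λδ(x)ψ = Eψ from −ε to +ε: the ψ'' term gives ψ'(0⁺) − ψ'(0⁻) and the δ term gives −(2mλ/ℏ²)ψ(0).
With ψ ∝ e^{−κ|x|} this yields −2κ = −2mλ/ℏ², so κ = mλ/ℏ² = 21.77.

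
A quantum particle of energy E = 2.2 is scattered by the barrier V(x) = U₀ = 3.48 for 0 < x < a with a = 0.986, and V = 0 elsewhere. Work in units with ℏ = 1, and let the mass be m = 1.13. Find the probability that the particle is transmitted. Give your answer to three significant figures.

T = 0.122

E < U₀: inside the barrier ψ ∝ e^{±κx} with κ = √(2m(U₀ − E))/ℏ = 1.701.
κa = 1.677, sinh(κa) = 2.581.
Matching ψ, ψ′ at both faces gives T = [1 + U₀² sinh²(κa) / (4E(U₀ − E))]⁻¹ = 1/8.164 = 0.122.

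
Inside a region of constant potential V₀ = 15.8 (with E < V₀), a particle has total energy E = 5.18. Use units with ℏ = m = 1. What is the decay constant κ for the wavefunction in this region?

κ = 4.61

Since E < V₀ the TISE in this region is ψ'' = κ²ψ with κ = √(2m(V₀ − E))/ℏ.
κ = √(2 × 1 × 10.62) = 4.609.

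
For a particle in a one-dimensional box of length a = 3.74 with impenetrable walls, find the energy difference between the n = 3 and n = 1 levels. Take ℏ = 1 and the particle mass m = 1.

ΔE = 2.82

E_n = n²π²ℏ²/(2ma²), so ΔE = (3² − 1²) π²ℏ²/(2ma²).
ΔE = 8 × π² / (2 × 1 × 3.74²) = 2.822.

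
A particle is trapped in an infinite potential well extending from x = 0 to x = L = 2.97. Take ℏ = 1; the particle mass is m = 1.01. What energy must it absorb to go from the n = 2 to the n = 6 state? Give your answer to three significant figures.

E_n = n²π²ℏ²/(2mL²), so ΔE = (6² − 2²) π²ℏ²/(2mL²).
ΔE = 32 × π² / (2 × 1.01 × 2.97²) = 17.72.

ΔE = 17.7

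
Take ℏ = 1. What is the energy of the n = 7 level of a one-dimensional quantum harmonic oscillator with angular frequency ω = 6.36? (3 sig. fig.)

E = 47.7

Using E_n = (n + ½)ℏω: E_7 = 7.5 × 6.36 = 47.70.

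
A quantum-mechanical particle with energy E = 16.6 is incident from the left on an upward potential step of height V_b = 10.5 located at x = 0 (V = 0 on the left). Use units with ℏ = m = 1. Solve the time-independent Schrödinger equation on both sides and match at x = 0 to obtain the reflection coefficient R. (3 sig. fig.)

R = 0.0601

On each side the TISE gives plane waves with k = √(2m(E − V))/ℏ: k₁ = √(2·1·16.6) = 5.762, k₂ = √(2·1·6.1) = 3.493.
Continuity of ψ and ψ′ at the step yields the reflection amplitude r = (k₁ − k₂)/(k₁ + k₂) = 0.2452; thus R = |r|² = 0.06011, T = 0.9399.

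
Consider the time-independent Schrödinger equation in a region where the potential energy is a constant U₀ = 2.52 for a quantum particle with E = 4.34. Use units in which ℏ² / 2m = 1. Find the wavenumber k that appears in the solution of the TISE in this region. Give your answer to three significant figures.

With E > U₀ the solution is oscillatory, ψ ∝ e^{±ikx} with k = √(2m(E − U₀))/ℏ.
k = √(2 × 0.5 × 1.82) = 1.349.

k = 1.35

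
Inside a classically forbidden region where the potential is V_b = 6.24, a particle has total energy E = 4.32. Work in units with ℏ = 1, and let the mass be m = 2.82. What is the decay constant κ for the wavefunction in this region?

Since E < V_b the TISE in this region is ψ'' = κ²ψ with κ = √(2m(V_b − E))/ℏ.
κ = √(2 × 2.82 × 1.92) = 3.291.

κ = 3.29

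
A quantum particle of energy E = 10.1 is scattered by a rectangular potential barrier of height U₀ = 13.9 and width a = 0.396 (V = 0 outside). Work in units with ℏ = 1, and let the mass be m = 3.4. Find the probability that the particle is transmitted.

E < U₀: inside the barrier ψ ∝ e^{±κx} with κ = √(2m(U₀ − E))/ℏ = 5.083.
κa = 2.013, sinh(κa) = 3.676.
Matching ψ, ψ′ at both faces gives T = [1 + U₀² sinh²(κa) / (4E(U₀ − E))]⁻¹ = 1/18.01 = 0.0555.

T = 0.0555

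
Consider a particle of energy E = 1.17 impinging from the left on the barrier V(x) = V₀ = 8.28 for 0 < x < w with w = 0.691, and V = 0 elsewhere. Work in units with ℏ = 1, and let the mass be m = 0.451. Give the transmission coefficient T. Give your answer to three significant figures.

T = 0.0587

Since E < V₀ the interior solution is evanescent with decay constant κ = √(2m(V₀ − E))/ℏ = 2.532.
κw = 1.750, sinh(κw) = 2.790.
Matching ψ, ψ′ at both faces gives T = [1 + V₀² sinh²(κw) / (4E(V₀ − E))]⁻¹ = 1/17.04 = 0.0587.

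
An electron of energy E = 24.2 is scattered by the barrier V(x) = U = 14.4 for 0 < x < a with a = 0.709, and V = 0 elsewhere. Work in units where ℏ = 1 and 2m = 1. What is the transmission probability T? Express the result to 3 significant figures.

Above the barrier the interior wavenumber is k₂ = √(2m(E − U))/ℏ = 3.130, giving phase k₂a = 2.220.
Matching at both interfaces gives T⁻¹ = 1 + U² sin²(k₂a) / [4E(E − U)] = 1.139, hence T = 0.878.

T = 0.878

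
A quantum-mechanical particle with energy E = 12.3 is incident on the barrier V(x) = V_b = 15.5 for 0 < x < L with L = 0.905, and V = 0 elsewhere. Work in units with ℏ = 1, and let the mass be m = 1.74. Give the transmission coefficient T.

E < V_b: inside the barrier ψ ∝ e^{±κx} with κ = √(2m(V_b − E))/ℏ = 3.337.
κL = 3.020, sinh(κL) = 10.22.
The exact tunnelling result is T⁻¹ = 1 + V_b² sinh²(κL) / [4E(V_b − E)] = 160.4, so T = 0.00623.

T = 0.00623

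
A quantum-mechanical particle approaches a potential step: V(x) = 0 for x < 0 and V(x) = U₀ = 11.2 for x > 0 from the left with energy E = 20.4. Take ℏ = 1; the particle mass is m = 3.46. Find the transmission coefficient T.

T = 0.961

On each side the TISE gives plane waves with k = √(2m(E − V))/ℏ: k₁ = √(2·3.46·20.4) = 11.88, k₂ = √(2·3.46·9.2) = 7.979.
Matching ψ and ψ′ at x = 0 gives r = (k₁ − k₂)/(k₁ + k₂), so R = r² = 0.03861 and T = 1 − R = 0.9614.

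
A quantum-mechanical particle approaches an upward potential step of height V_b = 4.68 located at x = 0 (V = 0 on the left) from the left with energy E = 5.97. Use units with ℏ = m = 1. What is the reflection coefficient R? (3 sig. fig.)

The wavenumbers are k₁ = √(2mE)/ℏ = 3.455 on the left and k₂ = √(2m(E − V_b))/ℏ = 1.606 on the right.
Matching ψ and ψ′ at x = 0 gives r = (k₁ − k₂)/(k₁ + k₂), so R = r² = 0.1335 and T = 1 − R = 0.8665.

R = 0.133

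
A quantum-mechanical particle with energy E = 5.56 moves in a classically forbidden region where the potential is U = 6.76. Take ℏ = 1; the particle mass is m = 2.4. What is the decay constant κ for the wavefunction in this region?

Since E < U the TISE in this region is ψ'' = κ²ψ with κ = √(2m(U − E))/ℏ.
κ = √(2 × 2.4 × 1.2) = 2.400.

κ = 2.40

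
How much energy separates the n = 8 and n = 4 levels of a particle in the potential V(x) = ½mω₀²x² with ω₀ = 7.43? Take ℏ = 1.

E_n = ℏω₀(n + ½), so ΔE = (8 − 4) ℏω₀ = 4 × 7.43 = 29.72.

ΔE = 29.7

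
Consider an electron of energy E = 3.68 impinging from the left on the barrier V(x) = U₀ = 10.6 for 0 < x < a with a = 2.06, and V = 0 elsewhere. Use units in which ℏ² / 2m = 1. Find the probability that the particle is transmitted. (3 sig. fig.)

E < U₀: inside the barrier ψ ∝ e^{±κx} with κ = √(2m(U₀ − E))/ℏ = 2.631.
κa = 5.419, sinh(κa) = 112.8.
The exact tunnelling result is T⁻¹ = 1 + U₀² sinh²(κa) / [4E(U₀ − E)] = 14040, so T = 0.0000712.

T = 0.0000712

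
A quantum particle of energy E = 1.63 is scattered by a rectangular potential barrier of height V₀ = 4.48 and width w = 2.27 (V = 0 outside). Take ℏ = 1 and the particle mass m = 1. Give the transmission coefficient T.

T = 0.0000726

Since E < V₀ the interior solution is evanescent with decay constant κ = √(2m(V₀ − E))/ℏ = 2.387.
κw = 5.420, sinh(κw) = 112.9.
The exact tunnelling result is T⁻¹ = 1 + V₀² sinh²(κw) / [4E(V₀ − E)] = 13770, so T = 0.0000726.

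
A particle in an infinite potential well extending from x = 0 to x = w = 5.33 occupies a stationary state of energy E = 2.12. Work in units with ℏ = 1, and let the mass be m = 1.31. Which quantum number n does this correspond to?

n = 4

From E_n = n²π²ℏ²/(2mw²) invert to n = √(2mw²E)/(πℏ).
n = (5.33/π) × √(2 × 1.31 × 2.12) = 3.998 → n = 4.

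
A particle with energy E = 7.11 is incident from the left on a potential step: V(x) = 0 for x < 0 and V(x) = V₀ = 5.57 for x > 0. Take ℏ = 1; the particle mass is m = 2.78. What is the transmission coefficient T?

T = 0.867

The wavenumbers are k₁ = √(2mE)/ℏ = 6.287 on the left and k₂ = √(2m(E − V₀))/ℏ = 2.926 on the right.
Continuity of ψ and ψ′ at the step yields the reflection amplitude r = (k₁ − k₂)/(k₁ + k₂) = 0.3648; thus R = |r|² = 0.1331, T = 0.8669.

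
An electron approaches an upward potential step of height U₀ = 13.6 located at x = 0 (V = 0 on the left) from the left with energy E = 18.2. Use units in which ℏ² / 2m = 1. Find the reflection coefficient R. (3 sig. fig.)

The wavenumbers are k₁ = √(2mE)/ℏ = 4.266 on the left and k₂ = √(2m(E − U₀))/ℏ = 2.145 on the right.
Matching ψ and ψ′ at x = 0 gives r = (k₁ − k₂)/(k₁ + k₂), so R = r² = 0.1095 and T = 1 − R = 0.8905.

R = 0.109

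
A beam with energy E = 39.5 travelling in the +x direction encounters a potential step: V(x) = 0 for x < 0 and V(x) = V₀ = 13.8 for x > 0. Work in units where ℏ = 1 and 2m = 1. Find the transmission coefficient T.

On each side the TISE gives plane waves with k = √(2m(E − V))/ℏ: k₁ = √(2·½·39.5) = 6.285, k₂ = √(2·½·25.7) = 5.070.
Continuity of ψ and ψ′ at the step yields the reflection amplitude r = (k₁ − k₂)/(k₁ + k₂) = 0.1070; thus R = |r|² = 0.01146, T = 0.9885.

T = 0.989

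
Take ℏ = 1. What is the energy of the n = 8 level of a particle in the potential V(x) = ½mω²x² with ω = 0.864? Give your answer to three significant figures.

E = 7.34

The oscillator eigenvalues are E_n = ℏω(n + ½), so E_8 = 0.864 × 8.5 = 7.344.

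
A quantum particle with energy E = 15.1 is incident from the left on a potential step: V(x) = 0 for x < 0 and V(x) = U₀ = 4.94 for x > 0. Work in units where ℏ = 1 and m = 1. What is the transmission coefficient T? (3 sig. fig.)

T = 0.990

The wavenumbers are k₁ = √(2mE)/ℏ = 5.495 on the left and k₂ = √(2m(E − U₀))/ℏ = 4.508 on the right.
Continuity of ψ and ψ′ at the step yields the reflection amplitude r = (k₁ − k₂)/(k₁ + k₂) = 0.09874; thus R = |r|² = 0.009749, T = 0.9903.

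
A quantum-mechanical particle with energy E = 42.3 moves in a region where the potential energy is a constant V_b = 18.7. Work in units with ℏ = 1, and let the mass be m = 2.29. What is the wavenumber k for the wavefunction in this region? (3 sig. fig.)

k = 10.4

With E > V_b the solution is oscillatory, ψ ∝ e^{±ikx} with k = √(2m(E − V_b))/ℏ.
k = √(2 × 2.29 × 23.6) = 10.40.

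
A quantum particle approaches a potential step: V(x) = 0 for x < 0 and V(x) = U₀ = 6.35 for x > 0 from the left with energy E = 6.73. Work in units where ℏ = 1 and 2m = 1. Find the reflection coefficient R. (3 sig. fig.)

R = 0.379

The wavenumbers are k₁ = √(2mE)/ℏ = 2.594 on the left and k₂ = √(2m(E − U₀))/ℏ = 0.6164 on the right.
Matching ψ and ψ′ at x = 0 gives r = (k₁ − k₂)/(k₁ + k₂), so R = r² = 0.3795 and T = 1 − R = 0.6205.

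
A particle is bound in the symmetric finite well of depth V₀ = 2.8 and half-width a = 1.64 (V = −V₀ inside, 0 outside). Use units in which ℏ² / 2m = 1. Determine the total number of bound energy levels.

Define the well-strength parameter z₀ = (a/ℏ)√(2mV₀) = 1.64 × √(2·0.5·2.8) = 2.744.
The even/odd transcendental equations gain one root per π/2 in z₀, giving N = 1 + ⌊2z₀/π⌋ = 1 + ⌊1.747⌋ = 2.

N = 2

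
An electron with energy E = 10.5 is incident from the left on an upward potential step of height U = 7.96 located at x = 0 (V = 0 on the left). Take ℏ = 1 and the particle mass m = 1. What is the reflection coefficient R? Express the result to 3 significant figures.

R = 0.116

The wavenumbers are k₁ = √(2mE)/ℏ = 4.583 on the left and k₂ = √(2m(E − U))/ℏ = 2.254 on the right.
Matching ψ and ψ′ at x = 0 gives r = (k₁ − k₂)/(k₁ + k₂), so R = r² = 0.1160 and T = 1 − R = 0.8840.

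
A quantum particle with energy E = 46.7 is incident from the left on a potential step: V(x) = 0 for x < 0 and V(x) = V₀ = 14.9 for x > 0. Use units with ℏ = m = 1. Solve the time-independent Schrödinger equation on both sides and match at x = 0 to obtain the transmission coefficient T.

T = 0.991

The wavenumbers are k₁ = √(2mE)/ℏ = 9.664 on the left and k₂ = √(2m(E − V₀))/ℏ = 7.975 on the right.
Continuity of ψ and ψ′ at the step yields the reflection amplitude r = (k₁ − k₂)/(k₁ + k₂) = 0.09578; thus R = |r|² = 0.009173, T = 0.9908.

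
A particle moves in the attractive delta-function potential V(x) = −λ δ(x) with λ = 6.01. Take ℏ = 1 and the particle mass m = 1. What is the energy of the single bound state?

For x ≠ 0 the bound state is ψ ∝ e^{−κ|x|}; integrating the TISE across the delta gives the cusp condition 2κ = 2mλ/ℏ², so κ = 6.010.
Then E = −ℏ²κ²/(2m) = −mλ²/(2ℏ²) = -18.06.

E = -18.1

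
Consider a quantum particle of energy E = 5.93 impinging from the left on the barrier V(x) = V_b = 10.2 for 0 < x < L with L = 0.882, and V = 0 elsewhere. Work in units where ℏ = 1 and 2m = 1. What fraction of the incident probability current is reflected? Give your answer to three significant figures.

Since E < V_b the interior solution is evanescent with decay constant κ = √(2m(V_b − E))/ℏ = 2.066.
κL = 1.823, sinh(κL) = 3.013.
Matching ψ, ψ′ at both faces gives T = [1 + V_b² sinh²(κL) / (4E(V_b − E))]⁻¹ = 1/10.33 = 0.0968.
R = 1 − T = 0.903.

R = 0.903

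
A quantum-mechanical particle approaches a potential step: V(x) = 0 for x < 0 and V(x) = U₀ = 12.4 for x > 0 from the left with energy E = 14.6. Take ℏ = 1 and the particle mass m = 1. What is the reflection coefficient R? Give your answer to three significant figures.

R = 0.194

The wavenumbers are k₁ = √(2mE)/ℏ = 5.404 on the left and k₂ = √(2m(E − U₀))/ℏ = 2.098 on the right.
Matching ψ and ψ′ at x = 0 gives r = (k₁ − k₂)/(k₁ + k₂), so R = r² = 0.1942 and T = 1 − R = 0.8058.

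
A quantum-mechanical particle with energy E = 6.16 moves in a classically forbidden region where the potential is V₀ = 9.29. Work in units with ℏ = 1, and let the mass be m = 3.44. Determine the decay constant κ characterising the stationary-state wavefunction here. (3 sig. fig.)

κ = 4.64

Since E < V₀ the TISE in this region is ψ'' = κ²ψ with κ = √(2m(V₀ − E))/ℏ.
κ = √(2 × 3.44 × 3.13) = 4.641.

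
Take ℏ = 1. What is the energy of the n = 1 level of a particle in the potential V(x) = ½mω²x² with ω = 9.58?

E = 14.4

The oscillator eigenvalues are E_n = ℏω(n + ½), so E_1 = 9.58 × 1.5 = 14.37.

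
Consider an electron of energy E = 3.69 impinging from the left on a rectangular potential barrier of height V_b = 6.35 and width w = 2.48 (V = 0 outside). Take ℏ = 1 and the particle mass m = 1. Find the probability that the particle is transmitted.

T = 0.0000419

Since E < V_b the interior solution is evanescent with decay constant κ = √(2m(V_b − E))/ℏ = 2.307.
κw = 5.720, sinh(κw) = 152.5.
The exact tunnelling result is T⁻¹ = 1 + V_b² sinh²(κw) / [4E(V_b − E)] = 23880, so T = 0.0000419.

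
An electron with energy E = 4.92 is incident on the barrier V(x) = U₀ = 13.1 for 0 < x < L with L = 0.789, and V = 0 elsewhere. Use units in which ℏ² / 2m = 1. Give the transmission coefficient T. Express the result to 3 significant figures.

T = 0.0404

E < U₀: inside the barrier ψ ∝ e^{±κx} with κ = √(2m(U₀ − E))/ℏ = 2.860.
κL = 2.257, sinh(κL) = 4.723.
The exact tunnelling result is T⁻¹ = 1 + U₀² sinh²(κL) / [4E(U₀ − E)] = 24.78, so T = 0.0404.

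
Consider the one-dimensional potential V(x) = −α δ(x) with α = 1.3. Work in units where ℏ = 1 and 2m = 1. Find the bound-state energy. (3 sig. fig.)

E = -0.423

For x ≠ 0 the bound state is ψ ∝ e^{−κ|x|}; integrating the TISE across the delta gives the cusp condition 2κ = 2mα/ℏ², so κ = 0.6500.
Then E = −ℏ²κ²/(2m) = −mα²/(2ℏ²) = -0.4225.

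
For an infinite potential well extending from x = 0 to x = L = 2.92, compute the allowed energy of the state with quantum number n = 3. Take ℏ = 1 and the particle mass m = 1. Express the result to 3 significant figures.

Requiring ψ(0) = ψ(L) = 0 quantises k = nπ/L, hence E_n = ℏ²k²/2m = n²π²ℏ²/(2mL²).
E_3 = 3² × π² / (2 × 1 × 2.92²) = 5.209.

E = 5.21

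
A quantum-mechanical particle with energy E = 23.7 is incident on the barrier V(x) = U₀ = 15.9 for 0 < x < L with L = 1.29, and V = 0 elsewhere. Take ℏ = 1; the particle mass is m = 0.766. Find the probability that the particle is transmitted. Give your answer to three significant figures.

Above the barrier the interior wavenumber is k₂ = √(2m(E − U₀))/ℏ = 3.457, giving phase k₂L = 4.459.
T = [1 + U₀² sin²(k₂L) / (4E(E − U₀))]⁻¹ = 1/1.320 = 0.757.

T = 0.757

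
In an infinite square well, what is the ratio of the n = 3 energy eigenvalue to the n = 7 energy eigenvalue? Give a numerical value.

0.183673

Since E_n ∝ n², the ratio is (3/7)² = 0.183673.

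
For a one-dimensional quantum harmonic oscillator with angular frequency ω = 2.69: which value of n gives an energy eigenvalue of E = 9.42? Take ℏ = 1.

Invert E_n = (n + ½)ℏω: n = E/ℏω − ½ = 3.002, so n = 3.

n = 3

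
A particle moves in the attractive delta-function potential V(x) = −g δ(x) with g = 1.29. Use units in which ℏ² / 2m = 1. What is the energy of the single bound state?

The bound state is ψ(x) = √κ e^{−κ|x|}. The derivative jump ψ'(0⁺) − ψ'(0⁻) = −(2mg/ℏ²)ψ(0) fixes κ = mg/ℏ² = 0.6450.
Then E = −ℏ²κ²/(2m) = −mg²/(2ℏ²) = -0.4160.

E = -0.416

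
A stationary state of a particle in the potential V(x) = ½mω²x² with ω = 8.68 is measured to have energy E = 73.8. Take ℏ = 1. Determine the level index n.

E_n = ℏω(n + ½) ⇒ n = E/(ℏω) − ½ = 73.8/8.68 − 0.5 = 8.002 → n = 8.

n = 8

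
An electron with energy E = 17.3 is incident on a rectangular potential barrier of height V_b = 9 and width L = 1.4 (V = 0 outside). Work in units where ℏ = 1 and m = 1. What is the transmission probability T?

E > V_b: inside the barrier k₂ = √(2m(E − V_b))/ℏ = 4.074, k₂L = 5.704.
Matching at both interfaces gives T⁻¹ = 1 + V_b² sin²(k₂L) / [4E(E − V_b)] = 1.042, hence T = 0.959.

T = 0.959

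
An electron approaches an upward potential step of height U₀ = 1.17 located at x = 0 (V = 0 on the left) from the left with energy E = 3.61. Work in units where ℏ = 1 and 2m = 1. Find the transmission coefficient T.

On each side the TISE gives plane waves with k = √(2m(E − V))/ℏ: k₁ = √(2·½·3.61) = 1.900, k₂ = √(2·½·2.44) = 1.562.
Continuity of ψ and ψ′ at the step yields the reflection amplitude r = (k₁ − k₂)/(k₁ + k₂) = 0.09762; thus R = |r|² = 0.009529, T = 0.9905.

T = 0.990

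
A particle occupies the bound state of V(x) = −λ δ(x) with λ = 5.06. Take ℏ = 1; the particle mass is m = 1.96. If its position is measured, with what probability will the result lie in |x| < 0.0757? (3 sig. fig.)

P = 0.777

The normalised bound state is ψ = √κ e^{−κ|x|} with κ = mλ/ℏ² = 9.918.
P(|x| < d) = ∫_{−d}^{d} κ e^{−2κ|x|} dx = 1 − e^{−2κd} = 1 − e^{−1.502} = 0.7772.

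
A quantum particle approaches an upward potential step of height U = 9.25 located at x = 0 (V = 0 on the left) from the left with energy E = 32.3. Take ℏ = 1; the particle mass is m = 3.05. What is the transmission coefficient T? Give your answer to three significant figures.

T = 0.993

On each side the TISE gives plane waves with k = √(2m(E − V))/ℏ: k₁ = √(2·3.05·32.3) = 14.04, k₂ = √(2·3.05·23.05) = 11.86.
Continuity of ψ and ψ′ at the step yields the reflection amplitude r = (k₁ − k₂)/(k₁ + k₂) = 0.08415; thus R = |r|² = 0.007081, T = 0.9929.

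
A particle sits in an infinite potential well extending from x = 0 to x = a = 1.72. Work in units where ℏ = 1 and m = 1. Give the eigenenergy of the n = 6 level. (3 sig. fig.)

E = 60.1

Requiring ψ(0) = ψ(a) = 0 quantises k = nπ/a, hence E_n = ℏ²k²/2m = n²π²ℏ²/(2ma²).
E_6 = 6² × π² / (2 × 1 × 1.72²) = 60.05.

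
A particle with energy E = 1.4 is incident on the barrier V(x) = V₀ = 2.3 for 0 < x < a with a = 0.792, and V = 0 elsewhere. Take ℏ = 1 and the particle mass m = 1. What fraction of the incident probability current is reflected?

R = 0.630

Since E < V₀ the interior solution is evanescent with decay constant κ = √(2m(V₀ − E))/ℏ = 1.342.
κa = 1.063, sinh(κa) = 1.274.
Matching ψ, ψ′ at both faces gives T = [1 + V₀² sinh²(κa) / (4E(V₀ − E))]⁻¹ = 1/2.704 = 0.370.
R = 1 − T = 0.630.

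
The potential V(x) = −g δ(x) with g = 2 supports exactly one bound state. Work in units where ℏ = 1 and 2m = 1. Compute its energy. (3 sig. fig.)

For x ≠ 0 the bound state is ψ ∝ e^{−κ|x|}; integrating the TISE across the delta gives the cusp condition 2κ = 2mg/ℏ², so κ = 1.000.
Then E = −ℏ²κ²/(2m) = −mg²/(2ℏ²) = -1.000.

E = -1.00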